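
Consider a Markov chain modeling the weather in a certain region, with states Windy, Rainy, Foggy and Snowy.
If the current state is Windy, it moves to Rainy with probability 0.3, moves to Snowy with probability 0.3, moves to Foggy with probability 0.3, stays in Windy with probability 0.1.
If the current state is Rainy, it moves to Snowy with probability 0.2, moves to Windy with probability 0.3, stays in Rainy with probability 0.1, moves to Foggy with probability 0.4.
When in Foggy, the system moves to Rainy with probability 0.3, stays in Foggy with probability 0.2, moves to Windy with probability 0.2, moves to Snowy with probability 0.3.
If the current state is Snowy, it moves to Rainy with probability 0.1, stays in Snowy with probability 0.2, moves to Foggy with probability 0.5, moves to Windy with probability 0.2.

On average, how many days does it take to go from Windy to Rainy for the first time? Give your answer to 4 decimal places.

Let t(s) be the expected number of days to first reach Rainy from state s, with t(Rainy) = 0. Conditioning on the first day:
t(Windy) = 1 + 0.1·t(Windy) + 0.3·t(Foggy) + 0.3·t(Snowy)
t(Foggy) = 1 + 0.2·t(Windy) + 0.2·t(Foggy) + 0.3·t(Snowy)
t(Snowy) = 1 + 0.2·t(Windy) + 0.5·t(Foggy) + 0.2·t(Snowy)
Solving: t(Windy) = 4.0741, t(Foggy) = 4.0741, t(Snowy) = 4.8148.
Expected days from Windy to Rainy: 4.0741.

4.0741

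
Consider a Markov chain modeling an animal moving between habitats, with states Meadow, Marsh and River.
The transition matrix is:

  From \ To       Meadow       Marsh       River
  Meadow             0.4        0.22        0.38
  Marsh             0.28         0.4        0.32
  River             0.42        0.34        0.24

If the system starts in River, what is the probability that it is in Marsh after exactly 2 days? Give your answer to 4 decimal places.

0.3100

Sum over the intermediate state after 1 day:
P = P(River→Meadow)·P(Meadow→Marsh) + P(River→Marsh)·P(Marsh→Marsh) + P(River→River)·P(River→Marsh)
  = 0.42×0.22 + 0.34×0.4 + 0.24×0.34
  = 0.0924 + 0.1360 + 0.0816 = 0.3100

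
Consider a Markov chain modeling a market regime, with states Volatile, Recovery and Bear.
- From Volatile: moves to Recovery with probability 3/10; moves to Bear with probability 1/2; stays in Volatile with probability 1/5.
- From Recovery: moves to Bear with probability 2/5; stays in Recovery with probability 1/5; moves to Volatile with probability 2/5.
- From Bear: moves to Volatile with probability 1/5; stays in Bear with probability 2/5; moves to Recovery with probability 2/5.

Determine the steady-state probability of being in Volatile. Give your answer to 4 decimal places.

0.2623

Let the stationary distribution be π with π = πP and π_1 + π_2 + π_3 = 1.
π_1 = 0.2·π_1 + 0.4·π_2 + 0.2·π_3
π_2 = 0.3·π_1 + 0.2·π_2 + 0.4·π_3
Solving with the normalization constraint gives π = (0.2623, 0.3115, 0.4262).
So the stationary probability of Volatile is 0.2623.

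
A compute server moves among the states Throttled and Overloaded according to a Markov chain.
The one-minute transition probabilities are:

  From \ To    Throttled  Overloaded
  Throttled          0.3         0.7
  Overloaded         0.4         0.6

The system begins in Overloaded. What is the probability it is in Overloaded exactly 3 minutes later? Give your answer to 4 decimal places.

0.6360

Propagate the distribution vector 3 minutes from Overloaded.
After 0 minutes: (0.0000, 1.0000)
After 1 minute: (0.4000, 0.6000)
After 2 minutes: (0.3600, 0.6400)
After 3 minutes: (0.3640, 0.6360)
P(in Overloaded after 3 minutes) = 0.6360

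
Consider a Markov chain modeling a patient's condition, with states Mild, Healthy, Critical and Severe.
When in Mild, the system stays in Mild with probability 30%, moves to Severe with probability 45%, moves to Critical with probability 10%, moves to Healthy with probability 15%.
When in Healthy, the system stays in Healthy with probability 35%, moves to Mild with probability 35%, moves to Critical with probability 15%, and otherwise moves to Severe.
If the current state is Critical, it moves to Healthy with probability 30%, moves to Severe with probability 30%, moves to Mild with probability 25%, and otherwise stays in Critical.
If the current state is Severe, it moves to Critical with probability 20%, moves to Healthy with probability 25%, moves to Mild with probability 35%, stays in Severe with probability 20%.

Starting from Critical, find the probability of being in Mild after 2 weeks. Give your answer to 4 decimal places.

Propagate the distribution vector 2 weeks from Critical.
After 0 weeks: (0.0000, 0.0000, 1.0000, 0.0000)
After 1 week: (0.2500, 0.3000, 0.1500, 0.3000)
After 2 weeks: (0.3225, 0.2625, 0.1525, 0.2625)
P(in Mild after 2 weeks) = 0.3225

0.3225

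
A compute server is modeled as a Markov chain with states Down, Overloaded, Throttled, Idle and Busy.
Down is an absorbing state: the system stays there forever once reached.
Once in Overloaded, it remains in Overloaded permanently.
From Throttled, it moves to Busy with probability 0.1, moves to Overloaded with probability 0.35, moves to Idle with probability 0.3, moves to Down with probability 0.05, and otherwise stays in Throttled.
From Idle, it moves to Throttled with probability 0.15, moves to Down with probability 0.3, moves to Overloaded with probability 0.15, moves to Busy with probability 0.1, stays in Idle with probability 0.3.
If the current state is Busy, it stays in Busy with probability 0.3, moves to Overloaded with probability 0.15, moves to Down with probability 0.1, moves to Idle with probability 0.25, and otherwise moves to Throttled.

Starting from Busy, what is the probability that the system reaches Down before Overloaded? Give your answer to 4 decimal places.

0.4369

Let h(s) be the probability of absorption at Down starting from transient state s. Then h(Down) = 1 and h(Overloaded) = 0. By first-step analysis:
h(Throttled) = 0.05·1 + 0.35·0 + 0.2·h(Throttled) + 0.3·h(Idle) + 0.1·h(Busy)
h(Idle) = 0.3·1 + 0.15·0 + 0.15·h(Throttled) + 0.3·h(Idle) + 0.1·h(Busy)
h(Busy) = 0.1·1 + 0.15·0 + 0.2·h(Throttled) + 0.25·h(Idle) + 0.3·h(Busy)
Solving: h(Throttled) = 0.3275, h(Idle) = 0.5612, h(Busy) = 0.4369.
Starting from Busy, the probability is 0.4369.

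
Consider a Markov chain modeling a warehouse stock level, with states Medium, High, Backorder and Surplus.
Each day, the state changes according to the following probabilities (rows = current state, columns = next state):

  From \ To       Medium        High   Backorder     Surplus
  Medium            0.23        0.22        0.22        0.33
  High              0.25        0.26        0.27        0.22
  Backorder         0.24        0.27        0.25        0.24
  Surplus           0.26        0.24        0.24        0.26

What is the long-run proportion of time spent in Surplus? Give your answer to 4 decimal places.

Let the stationary distribution be π with π = πP and π_1 + π_2 + π_3 + π_4 = 1.
π_1 = 0.23·π_1 + 0.25·π_2 + 0.24·π_3 + 0.26·π_4
π_2 = 0.22·π_1 + 0.26·π_2 + 0.27·π_3 + 0.24·π_4
π_3 = 0.22·π_1 + 0.27·π_2 + 0.25·π_3 + 0.24·π_4
Solving with the normalization constraint gives π = (0.2453, 0.2474, 0.2450, 0.2624).
So the stationary probability of Surplus is 0.2624.

0.2624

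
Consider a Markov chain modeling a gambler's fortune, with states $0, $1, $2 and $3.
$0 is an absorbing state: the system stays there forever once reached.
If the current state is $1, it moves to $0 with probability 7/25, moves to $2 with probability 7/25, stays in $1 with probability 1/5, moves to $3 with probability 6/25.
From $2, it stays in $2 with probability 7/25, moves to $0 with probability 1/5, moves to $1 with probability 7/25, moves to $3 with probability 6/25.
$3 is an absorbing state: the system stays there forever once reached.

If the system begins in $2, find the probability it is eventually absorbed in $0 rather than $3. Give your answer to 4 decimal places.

Let h(s) be the probability of absorption at $0 starting from transient state s. Then h($0) = 1 and h($3) = 0. By first-step analysis:
h($1) = 0.28·1 + 0.2·h($1) + 0.28·h($2) + 0.24·0
h($2) = 0.2·1 + 0.28·h($1) + 0.28·h($2) + 0.24·0
Solving: h($1) = 0.5177, h($2) = 0.4791.
Starting from $2, the probability is 0.4791.

0.4791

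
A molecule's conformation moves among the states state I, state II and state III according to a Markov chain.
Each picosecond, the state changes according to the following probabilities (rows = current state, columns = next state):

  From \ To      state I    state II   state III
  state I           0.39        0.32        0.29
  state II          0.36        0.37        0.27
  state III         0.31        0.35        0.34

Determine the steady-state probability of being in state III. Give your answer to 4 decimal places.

Let the stationary distribution be π with π = πP and π_1 + π_2 + π_3 = 1.
π_1 = 0.39·π_1 + 0.36·π_2 + 0.31·π_3
π_2 = 0.32·π_1 + 0.37·π_2 + 0.35·π_3
Solving with the normalization constraint gives π = (0.3558, 0.3463, 0.2980).
So the stationary probability of state III is 0.2980.

0.2980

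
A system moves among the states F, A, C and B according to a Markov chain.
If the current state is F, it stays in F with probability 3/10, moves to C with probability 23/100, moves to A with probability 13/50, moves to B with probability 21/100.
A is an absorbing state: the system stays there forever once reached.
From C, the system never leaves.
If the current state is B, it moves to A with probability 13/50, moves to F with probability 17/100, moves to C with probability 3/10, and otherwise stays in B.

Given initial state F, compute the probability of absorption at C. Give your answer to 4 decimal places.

0.4858

Let h(s) be the probability of absorption at C starting from transient state s. Then h(C) = 1 and h(A) = 0. By first-step analysis:
h(F) = 0.3·h(F) + 0.26·0 + 0.23·1 + 0.21·h(B)
h(B) = 0.17·h(F) + 0.26·0 + 0.3·1 + 0.27·h(B)
Solving: h(F) = 0.4858, h(B) = 0.5241.
Starting from F, the probability is 0.4858.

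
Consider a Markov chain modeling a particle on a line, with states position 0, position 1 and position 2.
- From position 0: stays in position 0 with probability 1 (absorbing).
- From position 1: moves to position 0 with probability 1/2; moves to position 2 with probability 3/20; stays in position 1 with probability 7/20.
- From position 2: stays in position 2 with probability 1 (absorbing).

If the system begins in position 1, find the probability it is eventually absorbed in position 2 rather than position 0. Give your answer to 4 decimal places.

0.2308

Let h(s) be the probability of absorption at position 2 starting from transient state s. Then h(position 2) = 1 and h(position 0) = 0. By first-step analysis:
h(position 1) = 0.5·0 + 0.35·h(position 1) + 0.15·1
Solving: h(position 1) = 0.2308.
Starting from position 1, the probability is 0.2308.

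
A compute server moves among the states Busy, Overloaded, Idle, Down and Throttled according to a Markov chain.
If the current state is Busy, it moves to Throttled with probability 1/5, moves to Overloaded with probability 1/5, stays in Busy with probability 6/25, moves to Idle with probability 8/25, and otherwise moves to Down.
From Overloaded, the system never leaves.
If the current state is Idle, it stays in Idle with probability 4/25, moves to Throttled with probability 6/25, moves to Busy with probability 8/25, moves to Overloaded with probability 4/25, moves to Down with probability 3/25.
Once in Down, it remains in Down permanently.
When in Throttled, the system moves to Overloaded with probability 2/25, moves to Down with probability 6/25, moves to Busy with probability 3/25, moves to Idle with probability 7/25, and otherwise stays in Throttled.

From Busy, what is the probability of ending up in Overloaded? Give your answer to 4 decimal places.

0.6014

Let h(s) be the probability of absorption at Overloaded starting from transient state s. Then h(Overloaded) = 1 and h(Down) = 0. By first-step analysis:
h(Busy) = 0.24·h(Busy) + 0.2·1 + 0.32·h(Idle) + 0.04·0 + 0.2·h(Throttled)
h(Idle) = 0.32·h(Busy) + 0.16·1 + 0.16·h(Idle) + 0.12·0 + 0.24·h(Throttled)
h(Throttled) = 0.12·h(Busy) + 0.08·1 + 0.28·h(Idle) + 0.24·0 + 0.28·h(Throttled)
Solving: h(Busy) = 0.6014, h(Idle) = 0.5400, h(Throttled) = 0.4213.
Starting from Busy, the probability is 0.6014.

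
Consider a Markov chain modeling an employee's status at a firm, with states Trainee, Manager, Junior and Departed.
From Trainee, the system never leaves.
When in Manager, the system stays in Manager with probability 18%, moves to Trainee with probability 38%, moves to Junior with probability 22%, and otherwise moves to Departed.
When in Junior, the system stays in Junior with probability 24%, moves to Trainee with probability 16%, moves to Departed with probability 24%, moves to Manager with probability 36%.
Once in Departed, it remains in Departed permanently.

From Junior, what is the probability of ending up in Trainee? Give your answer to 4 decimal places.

Let h(s) be the probability of absorption at Trainee starting from transient state s. Then h(Trainee) = 1 and h(Departed) = 0. By first-step analysis:
h(Manager) = 0.38·1 + 0.18·h(Manager) + 0.22·h(Junior) + 0.22·0
h(Junior) = 0.16·1 + 0.36·h(Manager) + 0.24·h(Junior) + 0.24·0
Solving: h(Manager) = 0.5956, h(Junior) = 0.4926.
Starting from Junior, the probability is 0.4926.

0.4926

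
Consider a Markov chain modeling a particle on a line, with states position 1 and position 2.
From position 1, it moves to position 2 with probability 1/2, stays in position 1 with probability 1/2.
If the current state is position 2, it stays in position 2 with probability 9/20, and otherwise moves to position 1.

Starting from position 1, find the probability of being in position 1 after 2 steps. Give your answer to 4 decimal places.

0.5250

Sum over the intermediate state after 1 step:
P = P(position 1→position 1)·P(position 1→position 1) + P(position 1→position 2)·P(position 2→position 1)
  = 0.5×0.5 + 0.5×0.55
  = 0.2500 + 0.2750 = 0.5250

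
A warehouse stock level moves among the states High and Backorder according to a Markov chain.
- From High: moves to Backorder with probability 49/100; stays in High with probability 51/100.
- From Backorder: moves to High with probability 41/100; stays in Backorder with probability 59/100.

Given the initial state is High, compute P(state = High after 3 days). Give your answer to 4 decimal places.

0.4561

Propagate the distribution vector 3 days from High.
After 0 days: (1.0000, 0.0000)
After 1 day: (0.5100, 0.4900)
After 2 days: (0.4610, 0.5390)
After 3 days: (0.4561, 0.5439)
P(in High after 3 days) = 0.4561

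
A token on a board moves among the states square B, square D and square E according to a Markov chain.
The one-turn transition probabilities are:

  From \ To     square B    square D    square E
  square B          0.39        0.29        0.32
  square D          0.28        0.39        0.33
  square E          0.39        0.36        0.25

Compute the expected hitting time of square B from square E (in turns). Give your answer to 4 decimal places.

2.8639

Let t(s) be the expected number of turns to first reach square B from state s, with t(square B) = 0. Conditioning on the first turn:
t(square D) = 1 + 0.39·t(square D) + 0.33·t(square E)
t(square E) = 1 + 0.36·t(square D) + 0.25·t(square E)
Solving: t(square D) = 3.1887, t(square E) = 2.8639.
Expected turns from square E to square B: 2.8639.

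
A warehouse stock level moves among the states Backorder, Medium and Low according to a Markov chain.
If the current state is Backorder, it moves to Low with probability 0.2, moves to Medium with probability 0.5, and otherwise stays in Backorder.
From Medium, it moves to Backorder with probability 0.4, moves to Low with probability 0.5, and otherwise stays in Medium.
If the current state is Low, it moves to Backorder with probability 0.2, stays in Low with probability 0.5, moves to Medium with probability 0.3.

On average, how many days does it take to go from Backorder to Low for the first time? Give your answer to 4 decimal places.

Let t(s) be the expected number of days to first reach Low from state s, with t(Low) = 0. Conditioning on the first day:
t(Backorder) = 1 + 0.3·t(Backorder) + 0.5·t(Medium)
t(Medium) = 1 + 0.4·t(Backorder) + 0.1·t(Medium)
Solving: t(Backorder) = 3.2558, t(Medium) = 2.5581.
Expected days from Backorder to Low: 3.2558.

3.2558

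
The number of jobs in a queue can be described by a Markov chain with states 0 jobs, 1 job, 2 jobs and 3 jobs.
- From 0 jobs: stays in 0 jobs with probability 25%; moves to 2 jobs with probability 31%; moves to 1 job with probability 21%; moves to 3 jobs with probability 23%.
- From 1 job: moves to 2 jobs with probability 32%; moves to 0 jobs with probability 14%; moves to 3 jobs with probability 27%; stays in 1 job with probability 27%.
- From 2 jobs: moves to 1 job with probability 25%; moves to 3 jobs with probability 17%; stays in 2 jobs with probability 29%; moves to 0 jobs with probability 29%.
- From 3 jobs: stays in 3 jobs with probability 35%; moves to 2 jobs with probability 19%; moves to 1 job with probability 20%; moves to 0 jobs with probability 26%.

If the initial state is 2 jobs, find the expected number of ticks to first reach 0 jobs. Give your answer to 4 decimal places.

Let t(s) be the expected number of ticks to first reach 0 jobs from state s, with t(0 jobs) = 0. Conditioning on the first tick:
t(1 job) = 1 + 0.27·t(1 job) + 0.32·t(2 jobs) + 0.27·t(3 jobs)
t(2 jobs) = 1 + 0.25·t(1 job) + 0.29·t(2 jobs) + 0.17·t(3 jobs)
t(3 jobs) = 1 + 0.2·t(1 job) + 0.19·t(2 jobs) + 0.35·t(3 jobs)
Solving: t(1 job) = 4.6901, t(2 jobs) = 4.0578, t(3 jobs) = 4.1677.
Expected ticks from 2 jobs to 0 jobs: 4.0578.

4.0578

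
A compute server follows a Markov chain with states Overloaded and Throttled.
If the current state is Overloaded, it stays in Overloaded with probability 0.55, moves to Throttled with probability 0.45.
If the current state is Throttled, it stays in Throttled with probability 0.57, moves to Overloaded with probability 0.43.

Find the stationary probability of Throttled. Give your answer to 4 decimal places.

Let the stationary distribution be π with π = πP and π_1 + π_2 = 1.
π_1 = 0.55·π_1 + 0.43·π_2
Solving with the normalization constraint gives π = (0.4886, 0.5114).
So the stationary probability of Throttled is 0.5114.

0.5114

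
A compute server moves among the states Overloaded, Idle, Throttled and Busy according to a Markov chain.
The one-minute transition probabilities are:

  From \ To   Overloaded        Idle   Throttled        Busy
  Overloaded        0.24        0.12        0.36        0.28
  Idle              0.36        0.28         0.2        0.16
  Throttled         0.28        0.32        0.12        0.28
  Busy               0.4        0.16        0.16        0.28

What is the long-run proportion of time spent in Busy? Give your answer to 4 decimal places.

0.2550

Let the stationary distribution be π with π = πP and π_1 + π_2 + π_3 + π_4 = 1.
π_1 = 0.24·π_1 + 0.36·π_2 + 0.28·π_3 + 0.4·π_4
π_2 = 0.12·π_1 + 0.28·π_2 + 0.32·π_3 + 0.16·π_4
π_3 = 0.36·π_1 + 0.2·π_2 + 0.12·π_3 + 0.16·π_4
Solving with the normalization constraint gives π = (0.3147, 0.2079, 0.2224, 0.2550).
So the stationary probability of Busy is 0.2550.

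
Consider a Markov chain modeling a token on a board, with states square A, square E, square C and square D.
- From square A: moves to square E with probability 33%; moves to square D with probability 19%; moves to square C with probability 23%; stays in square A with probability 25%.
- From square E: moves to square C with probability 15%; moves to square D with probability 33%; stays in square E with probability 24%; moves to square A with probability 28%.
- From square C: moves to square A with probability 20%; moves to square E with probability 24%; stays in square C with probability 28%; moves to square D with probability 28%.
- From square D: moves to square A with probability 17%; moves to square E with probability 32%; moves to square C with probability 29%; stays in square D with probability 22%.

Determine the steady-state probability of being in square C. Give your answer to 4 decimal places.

0.2348

Let the stationary distribution be π with π = πP and π_1 + π_2 + π_3 + π_4 = 1.
π_1 = 0.25·π_1 + 0.28·π_2 + 0.2·π_3 + 0.17·π_4
π_2 = 0.33·π_1 + 0.24·π_2 + 0.24·π_3 + 0.32·π_4
π_3 = 0.23·π_1 + 0.15·π_2 + 0.28·π_3 + 0.29·π_4
Solving with the normalization constraint gives π = (0.2260, 0.2810, 0.2348, 0.2582).
So the stationary probability of square C is 0.2348.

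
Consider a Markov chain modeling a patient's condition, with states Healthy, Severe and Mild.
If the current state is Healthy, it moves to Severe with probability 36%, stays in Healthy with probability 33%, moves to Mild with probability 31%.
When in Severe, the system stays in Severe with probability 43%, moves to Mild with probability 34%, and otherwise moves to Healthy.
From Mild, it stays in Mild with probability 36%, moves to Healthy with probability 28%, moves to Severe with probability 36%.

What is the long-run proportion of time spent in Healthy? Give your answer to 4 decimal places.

0.2744

Let the stationary distribution be π with π = πP and π_1 + π_2 + π_3 = 1.
π_1 = 0.33·π_1 + 0.23·π_2 + 0.28·π_3
π_2 = 0.36·π_1 + 0.43·π_2 + 0.36·π_3
Solving with the normalization constraint gives π = (0.2744, 0.3871, 0.3385).
So the stationary probability of Healthy is 0.2744.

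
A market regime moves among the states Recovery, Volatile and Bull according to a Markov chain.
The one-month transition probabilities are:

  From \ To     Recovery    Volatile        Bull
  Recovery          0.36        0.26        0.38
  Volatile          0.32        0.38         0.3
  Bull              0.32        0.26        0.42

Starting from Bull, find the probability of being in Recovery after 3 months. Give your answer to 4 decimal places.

Propagate the distribution vector 3 months from Bull.
After 0 months: (0.0000, 0.0000, 1.0000)
After 1 month: (0.3200, 0.2600, 0.4200)
After 2 months: (0.3328, 0.2912, 0.3760)
After 3 months: (0.3333, 0.2949, 0.3717)
P(in Recovery after 3 months) = 0.3333

0.3333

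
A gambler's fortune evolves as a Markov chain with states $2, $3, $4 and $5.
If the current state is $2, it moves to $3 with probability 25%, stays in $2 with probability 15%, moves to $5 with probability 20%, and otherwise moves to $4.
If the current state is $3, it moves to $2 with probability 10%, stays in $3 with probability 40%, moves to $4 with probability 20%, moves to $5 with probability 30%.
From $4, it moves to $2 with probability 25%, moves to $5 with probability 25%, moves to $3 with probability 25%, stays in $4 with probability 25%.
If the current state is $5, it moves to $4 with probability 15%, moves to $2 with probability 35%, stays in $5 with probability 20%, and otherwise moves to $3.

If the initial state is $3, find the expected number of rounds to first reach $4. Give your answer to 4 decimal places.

Let t(s) be the expected number of rounds to first reach $4 from state s, with t($4) = 0. Conditioning on the first round:
t($2) = 1 + 0.15·t($2) + 0.25·t($3) + 0.2·t($5)
t($3) = 1 + 0.1·t($2) + 0.4·t($3) + 0.3·t($5)
t($5) = 1 + 0.35·t($2) + 0.3·t($3) + 0.2·t($5)
Solving: t($2) = 3.5616, t($3) = 4.5100, t($5) = 4.4995.
Expected rounds from $3 to $4: 4.5100.

4.5100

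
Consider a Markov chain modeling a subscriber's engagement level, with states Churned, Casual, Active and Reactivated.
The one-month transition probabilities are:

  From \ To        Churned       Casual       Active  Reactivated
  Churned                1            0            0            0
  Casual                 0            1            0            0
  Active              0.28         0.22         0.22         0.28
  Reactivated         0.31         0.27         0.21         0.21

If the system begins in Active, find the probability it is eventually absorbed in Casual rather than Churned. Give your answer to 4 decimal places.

0.4474

Let h(s) be the probability of absorption at Casual starting from transient state s. Then h(Casual) = 1 and h(Churned) = 0. By first-step analysis:
h(Active) = 0.28·0 + 0.22·1 + 0.22·h(Active) + 0.28·h(Reactivated)
h(Reactivated) = 0.31·0 + 0.27·1 + 0.21·h(Active) + 0.21·h(Reactivated)
Solving: h(Active) = 0.4474, h(Reactivated) = 0.4607.
Starting from Active, the probability is 0.4474.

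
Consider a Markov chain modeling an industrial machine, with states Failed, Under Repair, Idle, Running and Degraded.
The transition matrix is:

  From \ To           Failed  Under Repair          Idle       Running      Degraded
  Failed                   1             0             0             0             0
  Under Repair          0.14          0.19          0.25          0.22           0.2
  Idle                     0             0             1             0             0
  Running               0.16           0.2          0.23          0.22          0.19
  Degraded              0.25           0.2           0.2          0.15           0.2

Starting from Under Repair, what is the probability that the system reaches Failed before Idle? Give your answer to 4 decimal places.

0.4128

Let h(s) be the probability of absorption at Failed starting from transient state s. Then h(Failed) = 1 and h(Idle) = 0. By first-step analysis:
h(Under Repair) = 0.14·1 + 0.19·h(Under Repair) + 0.25·0 + 0.22·h(Running) + 0.2·h(Degraded)
h(Running) = 0.16·1 + 0.2·h(Under Repair) + 0.23·0 + 0.22·h(Running) + 0.19·h(Degraded)
h(Degraded) = 0.25·1 + 0.2·h(Under Repair) + 0.2·0 + 0.15·h(Running) + 0.2·h(Degraded)
Solving: h(Under Repair) = 0.4128, h(Running) = 0.4320, h(Degraded) = 0.4967.
Starting from Under Repair, the probability is 0.4128.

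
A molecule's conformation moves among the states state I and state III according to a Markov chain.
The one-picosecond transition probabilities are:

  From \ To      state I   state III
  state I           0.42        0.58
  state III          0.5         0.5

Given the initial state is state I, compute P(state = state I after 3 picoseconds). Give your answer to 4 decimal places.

Propagate the distribution vector 3 picoseconds from state I.
After 0 picoseconds: (1.0000, 0.0000)
After 1 picosecond: (0.4200, 0.5800)
After 2 picoseconds: (0.4664, 0.5336)
After 3 picoseconds: (0.4627, 0.5373)
P(in state I after 3 picoseconds) = 0.4627

0.4627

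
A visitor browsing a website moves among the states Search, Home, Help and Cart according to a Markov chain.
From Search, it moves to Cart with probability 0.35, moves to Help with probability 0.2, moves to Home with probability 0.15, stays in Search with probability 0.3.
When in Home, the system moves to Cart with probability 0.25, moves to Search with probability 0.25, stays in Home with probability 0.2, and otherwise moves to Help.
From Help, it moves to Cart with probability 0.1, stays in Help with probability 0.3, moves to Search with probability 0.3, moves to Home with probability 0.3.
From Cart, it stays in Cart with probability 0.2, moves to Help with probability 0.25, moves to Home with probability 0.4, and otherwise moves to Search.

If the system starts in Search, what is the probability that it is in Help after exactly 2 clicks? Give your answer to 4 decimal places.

0.2525

Propagate the distribution vector 2 clicks from Search.
After 0 clicks: (1.0000, 0.0000, 0.0000, 0.0000)
After 1 click: (0.3000, 0.1500, 0.2000, 0.3500)
After 2 clicks: (0.2400, 0.2750, 0.2525, 0.2325)
P(in Help after 2 clicks) = 0.2525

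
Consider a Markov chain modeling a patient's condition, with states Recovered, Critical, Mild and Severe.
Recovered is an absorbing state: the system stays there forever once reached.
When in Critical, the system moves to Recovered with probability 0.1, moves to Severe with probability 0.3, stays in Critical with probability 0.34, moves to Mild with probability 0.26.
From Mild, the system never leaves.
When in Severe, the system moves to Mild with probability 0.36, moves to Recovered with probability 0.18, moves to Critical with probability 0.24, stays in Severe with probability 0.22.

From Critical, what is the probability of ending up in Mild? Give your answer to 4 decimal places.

0.7019

Let h(s) be the probability of absorption at Mild starting from transient state s. Then h(Mild) = 1 and h(Recovered) = 0. By first-step analysis:
h(Critical) = 0.1·0 + 0.34·h(Critical) + 0.26·1 + 0.3·h(Severe)
h(Severe) = 0.18·0 + 0.24·h(Critical) + 0.36·1 + 0.22·h(Severe)
Solving: h(Critical) = 0.7019, h(Severe) = 0.6775.
Starting from Critical, the probability is 0.7019.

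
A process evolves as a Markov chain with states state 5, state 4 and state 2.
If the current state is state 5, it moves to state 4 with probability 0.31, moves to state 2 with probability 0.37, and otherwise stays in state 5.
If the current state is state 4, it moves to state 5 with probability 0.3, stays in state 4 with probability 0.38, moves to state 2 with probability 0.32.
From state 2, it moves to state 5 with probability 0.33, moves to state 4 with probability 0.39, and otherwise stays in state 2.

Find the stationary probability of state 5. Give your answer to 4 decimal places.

0.3160

Let the stationary distribution be π with π = πP and π_1 + π_2 + π_3 = 1.
π_1 = 0.32·π_1 + 0.3·π_2 + 0.33·π_3
π_2 = 0.31·π_1 + 0.38·π_2 + 0.39·π_3
Solving with the normalization constraint gives π = (0.3160, 0.3611, 0.3229).
So the stationary probability of state 5 is 0.3160.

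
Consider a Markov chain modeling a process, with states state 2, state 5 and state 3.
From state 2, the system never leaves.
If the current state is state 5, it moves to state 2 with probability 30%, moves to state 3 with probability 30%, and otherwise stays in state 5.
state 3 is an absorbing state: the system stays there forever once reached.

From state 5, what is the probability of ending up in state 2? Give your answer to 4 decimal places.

0.5000

Let h(s) be the probability of absorption at state 2 starting from transient state s. Then h(state 2) = 1 and h(state 3) = 0. By first-step analysis:
h(state 5) = 0.3·1 + 0.4·h(state 5) + 0.3·0
Solving: h(state 5) = 0.5000.
Starting from state 5, the probability is 0.5000.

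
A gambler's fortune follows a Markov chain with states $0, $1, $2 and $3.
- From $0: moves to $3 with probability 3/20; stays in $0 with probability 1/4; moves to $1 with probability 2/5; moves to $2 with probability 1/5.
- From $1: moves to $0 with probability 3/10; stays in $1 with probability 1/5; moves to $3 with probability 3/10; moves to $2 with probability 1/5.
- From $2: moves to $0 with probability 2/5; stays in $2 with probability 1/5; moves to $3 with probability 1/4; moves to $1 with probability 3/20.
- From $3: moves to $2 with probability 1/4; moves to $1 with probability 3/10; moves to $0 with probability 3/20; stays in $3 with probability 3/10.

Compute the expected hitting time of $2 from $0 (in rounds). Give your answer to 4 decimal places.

Let t(s) be the expected number of rounds to first reach $2 from state s, with t($2) = 0. Conditioning on the first round:
t($0) = 1 + 0.25·t($0) + 0.4·t($1) + 0.15·t($3)
t($1) = 1 + 0.3·t($0) + 0.2·t($1) + 0.3·t($3)
t($3) = 1 + 0.15·t($0) + 0.3·t($1) + 0.3·t($3)
Solving: t($0) = 4.7260, t($1) = 4.6918, t($3) = 4.4521.
Expected rounds from $0 to $2: 4.7260.

4.7260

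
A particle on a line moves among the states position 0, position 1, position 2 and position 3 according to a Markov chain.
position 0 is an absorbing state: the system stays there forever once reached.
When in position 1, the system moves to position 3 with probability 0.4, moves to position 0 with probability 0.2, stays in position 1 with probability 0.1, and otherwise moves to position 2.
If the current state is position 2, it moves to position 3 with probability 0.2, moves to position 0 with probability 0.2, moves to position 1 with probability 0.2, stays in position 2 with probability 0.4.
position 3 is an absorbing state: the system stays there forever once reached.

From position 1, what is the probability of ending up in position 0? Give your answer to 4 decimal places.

0.3750

Let h(s) be the probability of absorption at position 0 starting from transient state s. Then h(position 0) = 1 and h(position 3) = 0. By first-step analysis:
h(position 1) = 0.2·1 + 0.1·h(position 1) + 0.3·h(position 2) + 0.4·0
h(position 2) = 0.2·1 + 0.2·h(position 1) + 0.4·h(position 2) + 0.2·0
Solving: h(position 1) = 0.3750, h(position 2) = 0.4583.
Starting from position 1, the probability is 0.3750.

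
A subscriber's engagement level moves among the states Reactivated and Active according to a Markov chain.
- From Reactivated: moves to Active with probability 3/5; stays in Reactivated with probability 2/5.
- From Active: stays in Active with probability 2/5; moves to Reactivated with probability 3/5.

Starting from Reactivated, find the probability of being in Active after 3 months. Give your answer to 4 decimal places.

0.5040

Propagate the distribution vector 3 months from Reactivated.
After 0 months: (1.0000, 0.0000)
After 1 month: (0.4000, 0.6000)
After 2 months: (0.5200, 0.4800)
After 3 months: (0.4960, 0.5040)
P(in Active after 3 months) = 0.5040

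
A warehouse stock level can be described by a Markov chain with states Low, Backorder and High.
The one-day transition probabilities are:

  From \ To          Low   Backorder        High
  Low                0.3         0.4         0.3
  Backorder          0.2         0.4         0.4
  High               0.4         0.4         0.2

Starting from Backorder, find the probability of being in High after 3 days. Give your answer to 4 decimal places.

Propagate the distribution vector 3 days from Backorder.
After 0 days: (0.0000, 1.0000, 0.0000)
After 1 day: (0.2000, 0.4000, 0.4000)
After 2 days: (0.3000, 0.4000, 0.3000)
After 3 days: (0.2900, 0.4000, 0.3100)
P(in High after 3 days) = 0.3100

0.3100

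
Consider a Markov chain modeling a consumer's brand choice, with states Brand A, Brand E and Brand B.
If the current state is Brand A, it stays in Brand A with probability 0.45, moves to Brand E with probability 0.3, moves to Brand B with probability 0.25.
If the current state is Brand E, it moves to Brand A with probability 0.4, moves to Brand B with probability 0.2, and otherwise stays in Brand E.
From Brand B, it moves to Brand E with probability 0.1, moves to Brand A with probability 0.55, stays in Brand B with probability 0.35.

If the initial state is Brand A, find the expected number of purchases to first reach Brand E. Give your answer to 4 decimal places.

Let t(s) be the expected number of purchases to first reach Brand E from state s, with t(Brand E) = 0. Conditioning on the first purchase:
t(Brand A) = 1 + 0.45·t(Brand A) + 0.25·t(Brand B)
t(Brand B) = 1 + 0.55·t(Brand A) + 0.35·t(Brand B)
Solving: t(Brand A) = 4.0909, t(Brand B) = 5.0000.
Expected purchases from Brand A to Brand E: 4.0909.

4.0909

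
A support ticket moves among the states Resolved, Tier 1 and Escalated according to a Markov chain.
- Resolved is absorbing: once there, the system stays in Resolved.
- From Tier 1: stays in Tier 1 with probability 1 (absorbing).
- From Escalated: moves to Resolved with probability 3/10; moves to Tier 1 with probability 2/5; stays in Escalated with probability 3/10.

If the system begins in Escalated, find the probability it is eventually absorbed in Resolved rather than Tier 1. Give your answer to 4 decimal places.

Let h(s) be the probability of absorption at Resolved starting from transient state s. Then h(Resolved) = 1 and h(Tier 1) = 0. By first-step analysis:
h(Escalated) = 0.3·1 + 0.4·0 + 0.3·h(Escalated)
Solving: h(Escalated) = 0.4286.
Starting from Escalated, the probability is 0.4286.

0.4286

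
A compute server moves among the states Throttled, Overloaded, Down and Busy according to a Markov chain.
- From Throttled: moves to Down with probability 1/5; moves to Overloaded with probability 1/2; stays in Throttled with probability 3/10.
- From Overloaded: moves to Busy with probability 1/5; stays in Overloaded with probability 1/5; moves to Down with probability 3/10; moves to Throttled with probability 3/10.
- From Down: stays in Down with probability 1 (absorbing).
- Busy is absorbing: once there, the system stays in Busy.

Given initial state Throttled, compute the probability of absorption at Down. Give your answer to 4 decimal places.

Let h(s) be the probability of absorption at Down starting from transient state s. Then h(Down) = 1 and h(Busy) = 0. By first-step analysis:
h(Throttled) = 0.3·h(Throttled) + 0.5·h(Overloaded) + 0.2·1
h(Overloaded) = 0.3·h(Throttled) + 0.2·h(Overloaded) + 0.3·1 + 0.2·0
Solving: h(Throttled) = 0.7561, h(Overloaded) = 0.6585.
Starting from Throttled, the probability is 0.7561.

0.7561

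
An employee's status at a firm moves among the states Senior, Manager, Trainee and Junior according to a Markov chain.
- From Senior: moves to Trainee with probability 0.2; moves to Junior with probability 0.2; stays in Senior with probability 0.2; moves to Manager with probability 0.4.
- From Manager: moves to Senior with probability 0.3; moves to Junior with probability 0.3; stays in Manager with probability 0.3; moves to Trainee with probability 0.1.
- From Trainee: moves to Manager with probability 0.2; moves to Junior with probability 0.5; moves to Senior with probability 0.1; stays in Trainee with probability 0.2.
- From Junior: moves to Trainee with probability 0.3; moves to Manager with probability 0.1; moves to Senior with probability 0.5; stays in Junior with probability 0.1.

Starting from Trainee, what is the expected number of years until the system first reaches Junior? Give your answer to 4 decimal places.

Let t(s) be the expected number of years to first reach Junior from state s, with t(Junior) = 0. Conditioning on the first year:
t(Senior) = 1 + 0.2·t(Senior) + 0.4·t(Manager) + 0.2·t(Trainee)
t(Manager) = 1 + 0.3·t(Senior) + 0.3·t(Manager) + 0.1·t(Trainee)
t(Trainee) = 1 + 0.1·t(Senior) + 0.2·t(Manager) + 0.2·t(Trainee)
Solving: t(Senior) = 3.5294, t(Manager) = 3.3007, t(Trainee) = 2.5163.
Expected years from Trainee to Junior: 2.5163.

2.5163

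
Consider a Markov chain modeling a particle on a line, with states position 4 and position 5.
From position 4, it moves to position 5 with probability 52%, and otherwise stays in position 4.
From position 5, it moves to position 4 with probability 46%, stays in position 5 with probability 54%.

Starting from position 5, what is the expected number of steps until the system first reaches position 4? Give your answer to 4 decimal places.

Let t(s) be the expected number of steps to first reach position 4 from state s, with t(position 4) = 0. Conditioning on the first step:
t(position 5) = 1 + 0.54·t(position 5)
Solving: t(position 5) = 2.1739.
Expected steps from position 5 to position 4: 2.1739.

2.1739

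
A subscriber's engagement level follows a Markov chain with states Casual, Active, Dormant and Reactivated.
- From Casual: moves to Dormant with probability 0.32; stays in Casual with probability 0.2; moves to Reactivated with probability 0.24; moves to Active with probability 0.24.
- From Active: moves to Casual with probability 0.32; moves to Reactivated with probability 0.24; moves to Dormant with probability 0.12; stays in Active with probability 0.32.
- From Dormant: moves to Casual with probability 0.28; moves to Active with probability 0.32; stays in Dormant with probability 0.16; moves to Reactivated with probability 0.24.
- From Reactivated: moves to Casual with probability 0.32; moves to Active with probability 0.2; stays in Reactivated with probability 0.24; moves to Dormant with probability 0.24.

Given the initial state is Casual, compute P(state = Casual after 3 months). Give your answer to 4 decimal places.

Propagate the distribution vector 3 months from Casual.
After 0 months: (1.0000, 0.0000, 0.0000, 0.0000)
After 1 month: (0.2000, 0.2400, 0.3200, 0.2400)
After 2 months: (0.2832, 0.2752, 0.2016, 0.2400)
After 3 months: (0.2780, 0.2685, 0.2135, 0.2400)
P(in Casual after 3 months) = 0.2780

0.2780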